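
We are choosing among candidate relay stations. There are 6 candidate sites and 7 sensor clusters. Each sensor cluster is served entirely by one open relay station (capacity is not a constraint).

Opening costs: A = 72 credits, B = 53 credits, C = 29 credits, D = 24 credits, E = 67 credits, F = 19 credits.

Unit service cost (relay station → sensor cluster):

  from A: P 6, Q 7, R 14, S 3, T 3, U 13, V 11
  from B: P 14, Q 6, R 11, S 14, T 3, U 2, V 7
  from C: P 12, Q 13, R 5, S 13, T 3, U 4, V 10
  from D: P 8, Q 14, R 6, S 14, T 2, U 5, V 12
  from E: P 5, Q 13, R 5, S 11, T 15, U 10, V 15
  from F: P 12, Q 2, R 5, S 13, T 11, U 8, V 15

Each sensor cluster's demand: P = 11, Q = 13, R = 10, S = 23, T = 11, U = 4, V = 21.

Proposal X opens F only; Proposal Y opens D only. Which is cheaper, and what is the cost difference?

Proposal X: {F}: P→F 12·11=132, Q→F 2·13=26, R→F 5·10=50, S→F 13·23=299, T→F 11·11=121, U→F 8·4=32, V→F 15·21=315. Service 975; fixed 19; total 994.
Proposal Y: {D}: P→D 8·11=88, Q→D 14·13=182, R→D 6·10=60, S→D 14·23=322, T→D 2·11=22, U→D 5·4=20, V→D 12·21=252. Service 946; fixed 24; total 970.
Difference: |994 − 970| = 24.

Proposal Y is cheaper by 24.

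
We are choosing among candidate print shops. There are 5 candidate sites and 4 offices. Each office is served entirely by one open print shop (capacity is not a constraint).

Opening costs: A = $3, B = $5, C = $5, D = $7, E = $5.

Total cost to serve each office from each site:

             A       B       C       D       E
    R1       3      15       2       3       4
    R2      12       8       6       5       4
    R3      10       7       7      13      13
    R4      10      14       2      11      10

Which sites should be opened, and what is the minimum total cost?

For any fixed open set, each office goes to its cheapest open site; total = fixed + service.
{C}: R1→C 2, R2→C 6, R3→C 7, R4→C 2. Service 17; fixed 5; total 22.
{A, C}: service 17 + fixed 8 = 25
{C, E}: R1→C 2, R2→E 4, R3→C 7, R4→C 2. Service 15; fixed 10; total 25.
{A, B, C, D, E}: R1→C 2, R2→E 4, R3→B 7, R4→C 2. Service 15; fixed 25; total 40.
No other subset beats 22.

Open C only; minimum total cost 22.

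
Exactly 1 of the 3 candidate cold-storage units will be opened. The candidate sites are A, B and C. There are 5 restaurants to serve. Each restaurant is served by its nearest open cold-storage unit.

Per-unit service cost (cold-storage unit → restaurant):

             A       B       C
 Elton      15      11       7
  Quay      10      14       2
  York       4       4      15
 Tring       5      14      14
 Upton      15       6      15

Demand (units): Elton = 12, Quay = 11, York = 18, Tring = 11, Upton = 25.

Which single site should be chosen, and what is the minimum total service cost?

Choose B only; total service cost 662.

With exactly 1 open, each restaurant uses its cheapest among the chosen.
{B}: Elton→B 11·12=132, Quay→B 14·11=154, York→B 4·18=72, Tring→B 14·11=154, Upton→B 6·25=150. Service cost 662.
{A}: service cost 792
{C}: service cost 905
Among all 3 size-1 choices, {B} is lowest.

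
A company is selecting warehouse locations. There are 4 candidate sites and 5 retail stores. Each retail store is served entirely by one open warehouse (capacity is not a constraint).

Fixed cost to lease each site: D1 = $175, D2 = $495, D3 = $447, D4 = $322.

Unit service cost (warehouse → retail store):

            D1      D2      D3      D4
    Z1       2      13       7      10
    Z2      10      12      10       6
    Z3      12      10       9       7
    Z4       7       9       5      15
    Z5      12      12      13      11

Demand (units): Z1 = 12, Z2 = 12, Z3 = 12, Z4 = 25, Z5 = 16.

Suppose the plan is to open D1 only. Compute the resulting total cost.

Total cost: 830

Each retail store is assigned to its cheapest site among the open ones.
{D1}: Z1→D1 2·12=24, Z2→D1 10·12=120, Z3→D1 12·12=144, Z4→D1 7·25=175, Z5→D1 12·16=192. Service 655; fixed 175; total 830.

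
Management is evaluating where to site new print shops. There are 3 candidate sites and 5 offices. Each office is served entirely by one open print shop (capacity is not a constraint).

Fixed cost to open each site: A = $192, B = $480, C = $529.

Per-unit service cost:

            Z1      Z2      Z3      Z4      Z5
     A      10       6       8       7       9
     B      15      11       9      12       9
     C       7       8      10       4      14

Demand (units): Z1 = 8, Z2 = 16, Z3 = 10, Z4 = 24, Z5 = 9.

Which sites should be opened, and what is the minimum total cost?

Open A only; minimum total cost 697.

For any fixed open set, each office goes to its cheapest open site; total = fixed + service.
{A}: Z1→A 10·8=80, Z2→A 6·16=96, Z3→A 8·10=80, Z4→A 7·24=168, Z5→A 9·9=81. Service 505; fixed 192; total 697.
{C}: service 506 + fixed 529 = 1035
{A, C}: service 409 + fixed 721 = 1130
{A, B, C}: service 409 + fixed 1201 = 1610
No other subset beats 697.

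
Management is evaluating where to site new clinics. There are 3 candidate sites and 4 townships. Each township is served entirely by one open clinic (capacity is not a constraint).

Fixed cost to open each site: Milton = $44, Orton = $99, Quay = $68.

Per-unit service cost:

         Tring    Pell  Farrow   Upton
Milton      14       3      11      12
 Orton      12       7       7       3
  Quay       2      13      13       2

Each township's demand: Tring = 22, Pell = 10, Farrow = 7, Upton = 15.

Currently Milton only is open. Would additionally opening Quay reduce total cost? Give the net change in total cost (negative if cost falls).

Yes — net change −346 (cost falls by 346).

Current service cost with {Milton}: 595.
Adding Quay: each township re-picks its cheapest; new service cost 181, saving 414.
Extra fixed cost: 68. Net change = 68 − 414 = -346.
(Totals: 639 → 293.)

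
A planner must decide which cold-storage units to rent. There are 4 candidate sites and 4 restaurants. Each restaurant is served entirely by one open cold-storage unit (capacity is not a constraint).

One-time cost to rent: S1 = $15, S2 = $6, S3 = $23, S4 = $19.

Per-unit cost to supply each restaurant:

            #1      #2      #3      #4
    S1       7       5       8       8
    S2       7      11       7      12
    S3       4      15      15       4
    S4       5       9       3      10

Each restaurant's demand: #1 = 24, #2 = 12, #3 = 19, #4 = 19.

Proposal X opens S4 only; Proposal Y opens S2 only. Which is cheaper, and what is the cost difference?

Proposal X is cheaper by 173.

Proposal X: {S4}: #1→S4 5·24=120, #2→S4 9·12=108, #3→S4 3·19=57, #4→S4 10·19=190. Service 475; fixed 19; total 494.
Proposal Y: {S2}: #1→S2 7·24=168, #2→S2 11·12=132, #3→S2 7·19=133, #4→S2 12·19=228. Service 661; fixed 6; total 667.
Difference: |494 − 667| = 173.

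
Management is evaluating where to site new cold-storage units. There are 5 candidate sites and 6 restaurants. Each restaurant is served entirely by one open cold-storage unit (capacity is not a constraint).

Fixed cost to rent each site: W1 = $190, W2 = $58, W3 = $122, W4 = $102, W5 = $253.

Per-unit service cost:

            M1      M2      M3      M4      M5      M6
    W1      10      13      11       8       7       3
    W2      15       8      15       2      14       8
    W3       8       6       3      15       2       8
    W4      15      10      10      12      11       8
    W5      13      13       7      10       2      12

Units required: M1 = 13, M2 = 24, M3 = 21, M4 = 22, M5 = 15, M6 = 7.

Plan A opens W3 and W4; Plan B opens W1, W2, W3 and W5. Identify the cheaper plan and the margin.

Plan A: {W3, W4}: M1→W3 8·13=104, M2→W3 6·24=144, M3→W3 3·21=63, M4→W4 12·22=264, M5→W3 2·15=30, M6→W3 8·7=56. Service 661; fixed 224; total 885.
Plan B: {W1, W2, W3, W5}: M1→W3 8·13=104, M2→W3 6·24=144, M3→W3 3·21=63, M4→W2 2·22=44, M5→W3 2·15=30, M6→W1 3·7=21. Service 406; fixed 623; total 1029.
Difference: |885 − 1029| = 144.

Plan A is cheaper by 144.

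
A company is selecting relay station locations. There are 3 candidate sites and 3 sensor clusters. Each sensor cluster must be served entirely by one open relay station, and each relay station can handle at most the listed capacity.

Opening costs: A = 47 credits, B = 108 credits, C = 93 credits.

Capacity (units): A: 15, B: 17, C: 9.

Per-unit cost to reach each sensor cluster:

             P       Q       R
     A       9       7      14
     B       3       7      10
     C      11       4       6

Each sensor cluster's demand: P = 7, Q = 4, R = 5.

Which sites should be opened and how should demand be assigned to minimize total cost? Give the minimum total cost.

Minimum total cost: 207

Open {B}: P→B 3·7=21, Q→B 7·4=28, R→B 10·5=50.
Loads: B carries 16/17. Service 99; fixed 108; total 207.
Next best feasible plan costs 249.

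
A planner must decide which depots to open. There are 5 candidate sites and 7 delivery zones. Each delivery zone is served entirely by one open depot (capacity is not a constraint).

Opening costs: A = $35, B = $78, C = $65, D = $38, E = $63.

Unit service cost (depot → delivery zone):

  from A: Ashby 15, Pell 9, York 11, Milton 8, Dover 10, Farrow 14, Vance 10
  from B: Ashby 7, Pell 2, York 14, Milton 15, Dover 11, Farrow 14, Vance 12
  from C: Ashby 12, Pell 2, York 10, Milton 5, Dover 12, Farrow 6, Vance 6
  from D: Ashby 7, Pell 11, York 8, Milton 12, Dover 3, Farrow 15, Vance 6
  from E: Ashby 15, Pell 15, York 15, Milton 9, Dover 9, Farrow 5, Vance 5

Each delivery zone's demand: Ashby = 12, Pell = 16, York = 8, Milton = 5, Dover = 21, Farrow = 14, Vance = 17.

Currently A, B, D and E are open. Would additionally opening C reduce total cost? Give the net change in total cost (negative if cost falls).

No — net change +50 (cost rises by 50).

Current service cost with {A, B, D, E}: 438.
Adding C: each delivery zone re-picks its cheapest; new service cost 423, saving 15.
Extra fixed cost: 65. Net change = 65 − 15 = 50.
(Totals: 652 → 702.)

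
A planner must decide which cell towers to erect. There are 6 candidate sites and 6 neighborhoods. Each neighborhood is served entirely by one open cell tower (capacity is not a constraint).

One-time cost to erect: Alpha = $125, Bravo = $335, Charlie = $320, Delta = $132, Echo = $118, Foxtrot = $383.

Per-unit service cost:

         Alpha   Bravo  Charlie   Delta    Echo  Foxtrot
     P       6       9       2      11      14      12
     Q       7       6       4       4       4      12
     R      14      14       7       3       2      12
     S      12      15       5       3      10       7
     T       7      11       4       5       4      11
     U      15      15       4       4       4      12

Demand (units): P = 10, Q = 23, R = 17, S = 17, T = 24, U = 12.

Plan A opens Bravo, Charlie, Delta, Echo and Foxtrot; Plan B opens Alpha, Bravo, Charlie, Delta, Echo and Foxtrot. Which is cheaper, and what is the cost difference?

Plan A: {Bravo, Charlie, Delta, Echo, Foxtrot}: P→Charlie 2·10=20, Q→Charlie 4·23=92, R→Echo 2·17=34, S→Delta 3·17=51, T→Charlie 4·24=96, U→Charlie 4·12=48. Service 341; fixed 1288; total 1629.
Plan B: {Alpha, Bravo, Charlie, Delta, Echo, Foxtrot}: P→Charlie 2·10=20, Q→Charlie 4·23=92, R→Echo 2·17=34, S→Delta 3·17=51, T→Charlie 4·24=96, U→Charlie 4·12=48. Service 341; fixed 1413; total 1754.
Difference: |1629 − 1754| = 125.

Plan A is cheaper by 125.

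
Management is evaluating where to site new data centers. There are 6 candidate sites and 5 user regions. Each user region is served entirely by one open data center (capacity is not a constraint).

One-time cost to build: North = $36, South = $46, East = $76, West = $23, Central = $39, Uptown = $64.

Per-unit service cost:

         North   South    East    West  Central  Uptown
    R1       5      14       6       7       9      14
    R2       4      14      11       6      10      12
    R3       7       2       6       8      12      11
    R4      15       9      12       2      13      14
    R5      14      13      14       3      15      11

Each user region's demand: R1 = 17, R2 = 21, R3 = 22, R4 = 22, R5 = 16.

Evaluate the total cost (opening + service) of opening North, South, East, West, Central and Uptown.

Total cost: 589

Each user region is assigned to its cheapest site among the open ones.
{North, South, East, West, Central, Uptown}: R1→North 5·17=85, R2→North 4·21=84, R3→South 2·22=44, R4→West 2·22=44, R5→West 3·16=48. Service 305; fixed 284; total 589.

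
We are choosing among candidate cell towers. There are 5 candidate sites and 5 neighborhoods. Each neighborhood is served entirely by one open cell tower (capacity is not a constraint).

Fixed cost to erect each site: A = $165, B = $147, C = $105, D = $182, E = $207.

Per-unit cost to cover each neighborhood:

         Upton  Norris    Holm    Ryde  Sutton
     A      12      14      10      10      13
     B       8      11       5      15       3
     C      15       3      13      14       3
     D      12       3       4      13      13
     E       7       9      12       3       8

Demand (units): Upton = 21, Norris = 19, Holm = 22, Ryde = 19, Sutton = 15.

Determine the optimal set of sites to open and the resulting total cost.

For any fixed open set, each neighborhood goes to its cheapest open site; total = fixed + service.
{D, E}: Upton→E 7·21=147, Norris→D 3·19=57, Holm→D 4·22=88, Ryde→E 3·19=57, Sutton→E 8·15=120. Service 469; fixed 389; total 858.
{B, C, E}: service 416 + fixed 459 = 875
{C, E}: service 570 + fixed 312 = 882
{A, B, C, D, E}: Upton→E 7·21=147, Norris→C 3·19=57, Holm→D 4·22=88, Ryde→E 3·19=57, Sutton→B 3·15=45. Service 394; fixed 806; total 1200.
No other subset beats 858.

Open D and E; minimum total cost 858.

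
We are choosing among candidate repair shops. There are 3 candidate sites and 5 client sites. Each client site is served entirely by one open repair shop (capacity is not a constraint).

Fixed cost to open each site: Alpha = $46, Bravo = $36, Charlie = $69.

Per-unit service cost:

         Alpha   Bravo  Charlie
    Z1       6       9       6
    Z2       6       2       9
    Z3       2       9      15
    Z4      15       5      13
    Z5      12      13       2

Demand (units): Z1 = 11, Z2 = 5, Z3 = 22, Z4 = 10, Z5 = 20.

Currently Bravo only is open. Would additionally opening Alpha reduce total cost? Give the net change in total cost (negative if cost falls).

Current service cost with {Bravo}: 617.
Adding Alpha: each client site re-picks its cheapest; new service cost 410, saving 207.
Extra fixed cost: 46. Net change = 46 − 207 = -161.
(Totals: 653 → 492.)

Yes — net change −161 (cost falls by 161).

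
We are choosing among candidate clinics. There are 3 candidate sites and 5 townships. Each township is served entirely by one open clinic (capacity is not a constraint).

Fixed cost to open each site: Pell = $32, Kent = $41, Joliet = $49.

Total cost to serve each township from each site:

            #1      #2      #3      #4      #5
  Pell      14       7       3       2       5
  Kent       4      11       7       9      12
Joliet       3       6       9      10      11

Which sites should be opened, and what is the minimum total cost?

For any fixed open set, each township goes to its cheapest open site; total = fixed + service.
{Pell}: #1→Pell 14, #2→Pell 7, #3→Pell 3, #4→Pell 2, #5→Pell 5. Service 31; fixed 32; total 63.
{Kent}: #1→Kent 4, #2→Kent 11, #3→Kent 7, #4→Kent 9, #5→Kent 12. Service 43; fixed 41; total 84.
{Joliet}: service 39 + fixed 49 = 88
{Pell, Kent, Joliet}: service 19 + fixed 122 = 141
(All 7 nonempty subsets were checked; Pell only is lowest.)

Open Pell only; minimum total cost 63.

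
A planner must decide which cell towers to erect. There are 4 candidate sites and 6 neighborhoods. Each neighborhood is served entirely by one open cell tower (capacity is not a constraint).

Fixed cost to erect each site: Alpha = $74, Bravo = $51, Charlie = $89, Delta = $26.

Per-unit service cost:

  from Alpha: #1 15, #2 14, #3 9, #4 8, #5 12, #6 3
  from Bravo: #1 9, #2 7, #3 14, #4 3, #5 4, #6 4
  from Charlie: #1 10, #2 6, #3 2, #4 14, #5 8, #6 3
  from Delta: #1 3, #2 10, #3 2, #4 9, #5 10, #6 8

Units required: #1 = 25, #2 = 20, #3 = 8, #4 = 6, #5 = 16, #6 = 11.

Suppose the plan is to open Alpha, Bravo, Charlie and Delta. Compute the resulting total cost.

Each neighborhood is assigned to its cheapest site among the open ones.
{Alpha, Bravo, Charlie, Delta}: #1→Delta 3·25=75, #2→Charlie 6·20=120, #3→Charlie 2·8=16, #4→Bravo 3·6=18, #5→Bravo 4·16=64, #6→Alpha 3·11=33. Service 326; fixed 240; total 566.

Total cost: 566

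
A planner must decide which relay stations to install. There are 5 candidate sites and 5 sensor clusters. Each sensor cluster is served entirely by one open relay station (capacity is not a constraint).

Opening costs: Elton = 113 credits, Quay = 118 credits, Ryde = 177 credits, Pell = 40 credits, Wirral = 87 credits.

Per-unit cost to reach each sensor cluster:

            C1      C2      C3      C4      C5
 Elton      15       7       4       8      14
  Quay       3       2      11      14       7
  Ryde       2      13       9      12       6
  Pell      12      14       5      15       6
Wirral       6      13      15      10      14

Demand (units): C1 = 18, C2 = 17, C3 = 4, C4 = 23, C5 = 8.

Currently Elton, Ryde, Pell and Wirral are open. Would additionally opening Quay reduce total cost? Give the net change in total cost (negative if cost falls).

No — net change +33 (cost rises by 33).

Current service cost with {Elton, Ryde, Pell, Wirral}: 403.
Adding Quay: each sensor cluster re-picks its cheapest; new service cost 318, saving 85.
Extra fixed cost: 118. Net change = 118 − 85 = 33.
(Totals: 820 → 853.)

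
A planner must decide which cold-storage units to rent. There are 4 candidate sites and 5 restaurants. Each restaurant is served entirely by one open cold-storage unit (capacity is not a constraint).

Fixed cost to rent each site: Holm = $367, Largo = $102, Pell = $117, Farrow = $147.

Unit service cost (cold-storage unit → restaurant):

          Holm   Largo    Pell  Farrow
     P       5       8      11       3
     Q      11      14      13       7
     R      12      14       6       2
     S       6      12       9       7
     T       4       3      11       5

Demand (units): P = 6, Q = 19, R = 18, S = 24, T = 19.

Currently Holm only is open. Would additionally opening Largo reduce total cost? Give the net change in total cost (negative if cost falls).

Current service cost with {Holm}: 675.
Adding Largo: each restaurant re-picks its cheapest; new service cost 656, saving 19.
Extra fixed cost: 102. Net change = 102 − 19 = 83.
(Totals: 1042 → 1125.)

No — net change +83 (cost rises by 83).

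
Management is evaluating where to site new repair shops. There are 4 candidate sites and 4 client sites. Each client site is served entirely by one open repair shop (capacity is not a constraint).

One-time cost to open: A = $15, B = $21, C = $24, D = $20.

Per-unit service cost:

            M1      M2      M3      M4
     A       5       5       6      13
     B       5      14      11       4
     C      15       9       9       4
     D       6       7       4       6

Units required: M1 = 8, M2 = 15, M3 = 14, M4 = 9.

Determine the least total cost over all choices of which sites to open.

For any fixed open set, each client site goes to its cheapest open site; total = fixed + service.
{A, D}: M1→A 5·8=40, M2→A 5·15=75, M3→D 4·14=56, M4→D 6·9=54. Service 225; fixed 35; total 260.
{A, B, D}: service 207 + fixed 56 = 263
{A, C, D}: M1→A 5·8=40, M2→A 5·15=75, M3→D 4·14=56, M4→C 4·9=36. Service 207; fixed 59; total 266.
{A, B, C, D}: M1→A 5·8=40, M2→A 5·15=75, M3→D 4·14=56, M4→B 4·9=36. Service 207; fixed 80; total 287.
No other subset beats 260.

Minimum total cost: 260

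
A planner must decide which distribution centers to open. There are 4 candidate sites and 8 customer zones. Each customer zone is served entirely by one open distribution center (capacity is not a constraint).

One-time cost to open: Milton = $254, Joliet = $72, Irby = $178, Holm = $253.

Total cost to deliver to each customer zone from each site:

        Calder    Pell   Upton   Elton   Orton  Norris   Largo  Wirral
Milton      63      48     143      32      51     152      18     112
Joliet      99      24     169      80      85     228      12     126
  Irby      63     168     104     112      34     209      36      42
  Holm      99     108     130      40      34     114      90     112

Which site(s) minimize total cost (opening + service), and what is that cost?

Open Joliet and Irby; minimum total cost 818.

For any fixed open set, each customer zone goes to its cheapest open site; total = fixed + service.
{Joliet, Irby}: Calder→Irby 63, Pell→Joliet 24, Upton→Irby 104, Elton→Joliet 80, Orton→Irby 34, Norris→Irby 209, Largo→Joliet 12, Wirral→Irby 42. Service 568; fixed 250; total 818.
{Milton}: service 619 + fixed 254 = 873
{Joliet, Holm}: service 565 + fixed 325 = 890
{Milton, Joliet, Irby, Holm}: Calder→Milton 63, Pell→Joliet 24, Upton→Irby 104, Elton→Milton 32, Orton→Irby 34, Norris→Holm 114, Largo→Joliet 12, Wirral→Irby 42. Service 425; fixed 757; total 1182.
No other subset beats 818.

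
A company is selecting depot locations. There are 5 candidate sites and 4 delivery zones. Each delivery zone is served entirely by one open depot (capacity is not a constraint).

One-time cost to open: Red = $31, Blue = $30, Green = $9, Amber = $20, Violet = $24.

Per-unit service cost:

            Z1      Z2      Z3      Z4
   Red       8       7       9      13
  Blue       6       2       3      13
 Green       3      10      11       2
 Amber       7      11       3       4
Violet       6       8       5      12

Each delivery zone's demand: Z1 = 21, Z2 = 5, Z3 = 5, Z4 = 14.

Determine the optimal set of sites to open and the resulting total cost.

For any fixed open set, each delivery zone goes to its cheapest open site; total = fixed + service.
{Blue, Green}: Z1→Green 3·21=63, Z2→Blue 2·5=10, Z3→Blue 3·5=15, Z4→Green 2·14=28. Service 116; fixed 39; total 155.
{Blue, Green, Amber}: service 116 + fixed 59 = 175
{Blue, Green, Violet}: Z1→Green 3·21=63, Z2→Blue 2·5=10, Z3→Blue 3·5=15, Z4→Green 2·14=28. Service 116; fixed 63; total 179.
{Red, Blue, Green, Amber, Violet}: service 116 + fixed 114 = 230
No other subset beats 155.

Open Blue and Green; minimum total cost 155.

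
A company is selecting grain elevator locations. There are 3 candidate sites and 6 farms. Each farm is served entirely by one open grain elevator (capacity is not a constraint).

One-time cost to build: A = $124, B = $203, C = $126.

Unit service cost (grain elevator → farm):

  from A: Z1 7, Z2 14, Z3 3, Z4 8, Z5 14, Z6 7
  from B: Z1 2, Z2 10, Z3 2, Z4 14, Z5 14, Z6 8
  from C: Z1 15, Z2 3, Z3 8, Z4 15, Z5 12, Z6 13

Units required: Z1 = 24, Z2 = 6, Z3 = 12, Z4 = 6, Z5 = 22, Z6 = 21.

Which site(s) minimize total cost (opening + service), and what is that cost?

For any fixed open set, each farm goes to its cheapest open site; total = fixed + service.
{B}: Z1→B 2·24=48, Z2→B 10·6=60, Z3→B 2·12=24, Z4→B 14·6=84, Z5→B 14·22=308, Z6→B 8·21=168. Service 692; fixed 203; total 895.
{A}: Z1→A 7·24=168, Z2→A 14·6=84, Z3→A 3·12=36, Z4→A 8·6=48, Z5→A 14·22=308, Z6→A 7·21=147. Service 791; fixed 124; total 915.
{A, C}: Z1→A 7·24=168, Z2→C 3·6=18, Z3→A 3·12=36, Z4→A 8·6=48, Z5→C 12·22=264, Z6→A 7·21=147. Service 681; fixed 250; total 931.
{A, B, C}: Z1→B 2·24=48, Z2→C 3·6=18, Z3→B 2·12=24, Z4→A 8·6=48, Z5→C 12·22=264, Z6→A 7·21=147. Service 549; fixed 453; total 1002.
(All 7 nonempty subsets were checked; B only is lowest.)

Open B only; minimum total cost 895.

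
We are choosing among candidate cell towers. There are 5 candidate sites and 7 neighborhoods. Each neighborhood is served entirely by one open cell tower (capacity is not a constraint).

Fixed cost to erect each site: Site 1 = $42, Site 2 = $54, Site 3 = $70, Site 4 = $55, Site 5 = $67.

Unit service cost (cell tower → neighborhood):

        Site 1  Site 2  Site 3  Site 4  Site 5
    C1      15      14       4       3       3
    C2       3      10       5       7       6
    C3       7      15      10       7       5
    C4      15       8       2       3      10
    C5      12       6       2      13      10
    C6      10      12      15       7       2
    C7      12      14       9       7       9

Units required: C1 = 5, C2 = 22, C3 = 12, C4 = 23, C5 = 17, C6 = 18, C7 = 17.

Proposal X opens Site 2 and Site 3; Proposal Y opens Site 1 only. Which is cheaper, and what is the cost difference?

Proposal X is cheaper by 377.

Proposal X: {Site 2, Site 3}: C1→Site 3 4·5=20, C2→Site 3 5·22=110, C3→Site 3 10·12=120, C4→Site 3 2·23=46, C5→Site 3 2·17=34, C6→Site 2 12·18=216, C7→Site 3 9·17=153. Service 699; fixed 124; total 823.
Proposal Y: {Site 1}: C1→Site 1 15·5=75, C2→Site 1 3·22=66, C3→Site 1 7·12=84, C4→Site 1 15·23=345, C5→Site 1 12·17=204, C6→Site 1 10·18=180, C7→Site 1 12·17=204. Service 1158; fixed 42; total 1200.
Difference: |823 − 1200| = 377.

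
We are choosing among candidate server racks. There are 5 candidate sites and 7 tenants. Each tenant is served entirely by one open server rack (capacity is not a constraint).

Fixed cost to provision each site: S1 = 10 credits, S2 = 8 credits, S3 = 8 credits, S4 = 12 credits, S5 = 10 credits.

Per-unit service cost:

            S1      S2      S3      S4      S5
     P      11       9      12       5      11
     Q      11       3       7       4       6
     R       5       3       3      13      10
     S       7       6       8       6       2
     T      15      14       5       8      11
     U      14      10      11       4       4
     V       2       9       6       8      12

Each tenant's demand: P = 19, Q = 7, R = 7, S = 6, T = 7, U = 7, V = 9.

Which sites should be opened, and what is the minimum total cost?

For any fixed open set, each tenant goes to its cheapest open site; total = fixed + service.
{S1, S3, S4, S5}: P→S4 5·19=95, Q→S4 4·7=28, R→S3 3·7=21, S→S5 2·6=12, T→S3 5·7=35, U→S4 4·7=28, V→S1 2·9=18. Service 237; fixed 40; total 277.
{S1, S2, S3, S4, S5}: service 230 + fixed 48 = 278
{S1, S2, S4, S5}: service 251 + fixed 40 = 291
{S2}: service 498 + fixed 8 = 506
No other subset beats 277.

Open S1, S3, S4 and S5; minimum total cost 277.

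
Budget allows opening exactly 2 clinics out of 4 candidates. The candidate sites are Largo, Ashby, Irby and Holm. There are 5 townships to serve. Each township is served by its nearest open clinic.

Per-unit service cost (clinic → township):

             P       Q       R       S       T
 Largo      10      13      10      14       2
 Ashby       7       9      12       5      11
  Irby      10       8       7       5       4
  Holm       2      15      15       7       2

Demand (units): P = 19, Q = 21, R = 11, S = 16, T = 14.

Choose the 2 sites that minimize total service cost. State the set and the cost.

With exactly 2 open, each township uses its cheapest among the chosen.
{Irby, Holm}: P→Holm 2·19=38, Q→Irby 8·21=168, R→Irby 7·11=77, S→Irby 5·16=80, T→Holm 2·14=28. Service cost 391.
{Ashby, Holm}: service cost 467
{Ashby, Irby}: service cost 514
Among all 6 size-2 choices, {Irby, Holm} is lowest.

Choose Irby and Holm; total service cost 391.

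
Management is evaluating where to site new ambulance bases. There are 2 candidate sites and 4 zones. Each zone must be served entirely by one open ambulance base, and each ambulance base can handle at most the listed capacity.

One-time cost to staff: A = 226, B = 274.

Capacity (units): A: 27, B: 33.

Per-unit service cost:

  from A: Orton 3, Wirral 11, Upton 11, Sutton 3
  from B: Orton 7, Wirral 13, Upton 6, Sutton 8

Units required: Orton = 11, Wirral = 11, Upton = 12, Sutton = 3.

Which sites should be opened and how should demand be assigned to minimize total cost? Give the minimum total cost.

Minimum total cost: 735

Open {A, B}: Orton→A 3·11=33, Wirral→A 11·11=121, Upton→B 6·12=72, Sutton→A 3·3=9.
Loads: A carries 25/27, B carries 12/33. Service 235; fixed 500; total 735.
Next best feasible plan costs 750.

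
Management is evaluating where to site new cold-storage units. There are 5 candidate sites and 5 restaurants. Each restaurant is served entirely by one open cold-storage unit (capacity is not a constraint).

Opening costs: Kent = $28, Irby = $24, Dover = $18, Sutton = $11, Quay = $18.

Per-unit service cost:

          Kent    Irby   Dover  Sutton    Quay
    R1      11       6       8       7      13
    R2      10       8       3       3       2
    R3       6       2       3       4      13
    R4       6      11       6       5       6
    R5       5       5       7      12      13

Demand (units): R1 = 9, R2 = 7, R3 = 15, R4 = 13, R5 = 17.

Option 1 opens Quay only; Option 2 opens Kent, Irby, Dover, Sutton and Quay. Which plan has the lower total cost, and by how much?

Option 1: {Quay}: R1→Quay 13·9=117, R2→Quay 2·7=14, R3→Quay 13·15=195, R4→Quay 6·13=78, R5→Quay 13·17=221. Service 625; fixed 18; total 643.
Option 2: {Kent, Irby, Dover, Sutton, Quay}: R1→Irby 6·9=54, R2→Quay 2·7=14, R3→Irby 2·15=30, R4→Sutton 5·13=65, R5→Kent 5·17=85. Service 248; fixed 99; total 347.
Difference: |643 − 347| = 296.

Option 2 is cheaper by 296.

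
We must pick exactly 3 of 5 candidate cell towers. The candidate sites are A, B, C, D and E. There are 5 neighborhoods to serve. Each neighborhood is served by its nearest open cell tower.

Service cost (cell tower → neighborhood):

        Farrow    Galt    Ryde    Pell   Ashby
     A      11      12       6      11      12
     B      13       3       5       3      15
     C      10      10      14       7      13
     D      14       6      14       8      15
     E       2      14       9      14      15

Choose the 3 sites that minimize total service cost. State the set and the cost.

With exactly 3 open, each neighborhood uses its cheapest among the chosen.
{A, B, E}: Farrow→E 2, Galt→B 3, Ryde→B 5, Pell→B 3, Ashby→A 12. Service cost 25.
{B, C, E}: service cost 26
{B, D, E}: service cost 28
Among all 10 size-3 choices, {A, B, E} is lowest.

Choose A, B and E; total service cost 25.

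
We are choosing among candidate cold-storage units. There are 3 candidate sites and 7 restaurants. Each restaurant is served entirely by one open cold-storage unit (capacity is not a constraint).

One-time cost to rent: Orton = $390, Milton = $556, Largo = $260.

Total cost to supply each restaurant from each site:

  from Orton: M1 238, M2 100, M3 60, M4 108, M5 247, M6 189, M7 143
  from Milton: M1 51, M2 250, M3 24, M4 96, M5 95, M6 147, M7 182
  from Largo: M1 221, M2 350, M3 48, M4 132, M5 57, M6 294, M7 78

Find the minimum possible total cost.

Minimum total cost: 1401

For any fixed open set, each restaurant goes to its cheapest open site; total = fixed + service.
{Milton}: M1→Milton 51, M2→Milton 250, M3→Milton 24, M4→Milton 96, M5→Milton 95, M6→Milton 147, M7→Milton 182. Service 845; fixed 556; total 1401.
{Largo}: M1→Largo 221, M2→Largo 350, M3→Largo 48, M4→Largo 132, M5→Largo 57, M6→Largo 294, M7→Largo 78. Service 1180; fixed 260; total 1440.
{Orton, Largo}: service 801 + fixed 650 = 1451
{Orton, Milton, Largo}: M1→Milton 51, M2→Orton 100, M3→Milton 24, M4→Milton 96, M5→Largo 57, M6→Milton 147, M7→Largo 78. Service 553; fixed 1206; total 1759.
No other subset beats 1401.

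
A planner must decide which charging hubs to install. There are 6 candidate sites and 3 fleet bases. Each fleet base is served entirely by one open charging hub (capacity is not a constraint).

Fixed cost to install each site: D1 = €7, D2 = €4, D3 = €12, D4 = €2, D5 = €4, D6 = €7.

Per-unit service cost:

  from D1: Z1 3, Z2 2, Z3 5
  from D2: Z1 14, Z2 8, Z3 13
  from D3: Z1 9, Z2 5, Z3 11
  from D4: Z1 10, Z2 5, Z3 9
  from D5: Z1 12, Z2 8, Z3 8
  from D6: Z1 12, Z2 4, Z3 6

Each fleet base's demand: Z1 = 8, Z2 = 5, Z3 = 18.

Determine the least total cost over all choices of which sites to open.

Minimum total cost: 131

For any fixed open set, each fleet base goes to its cheapest open site; total = fixed + service.
{D1}: Z1→D1 3·8=24, Z2→D1 2·5=10, Z3→D1 5·18=90. Service 124; fixed 7; total 131.
{D1, D4}: Z1→D1 3·8=24, Z2→D1 2·5=10, Z3→D1 5·18=90. Service 124; fixed 9; total 133.
{D1, D2}: service 124 + fixed 11 = 135
{D1, D2, D3, D4, D5, D6}: service 124 + fixed 36 = 160
No other subset beats 131.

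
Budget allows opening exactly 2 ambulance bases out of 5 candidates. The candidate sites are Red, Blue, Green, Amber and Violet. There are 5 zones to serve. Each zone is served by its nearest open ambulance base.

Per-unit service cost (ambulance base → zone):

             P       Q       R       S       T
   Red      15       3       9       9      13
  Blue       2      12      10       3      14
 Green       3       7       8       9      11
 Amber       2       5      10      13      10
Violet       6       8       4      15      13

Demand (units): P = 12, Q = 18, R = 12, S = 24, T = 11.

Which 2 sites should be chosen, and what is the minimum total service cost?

Choose Red and Blue; total service cost 401.

With exactly 2 open, each zone uses its cheapest among the chosen.
{Red, Blue}: P→Blue 2·12=24, Q→Red 3·18=54, R→Red 9·12=108, S→Blue 3·24=72, T→Red 13·11=143. Service cost 401.
{Blue, Amber}: service cost 416
{Blue, Violet}: service cost 431
Among all 10 size-2 choices, {Red, Blue} is lowest.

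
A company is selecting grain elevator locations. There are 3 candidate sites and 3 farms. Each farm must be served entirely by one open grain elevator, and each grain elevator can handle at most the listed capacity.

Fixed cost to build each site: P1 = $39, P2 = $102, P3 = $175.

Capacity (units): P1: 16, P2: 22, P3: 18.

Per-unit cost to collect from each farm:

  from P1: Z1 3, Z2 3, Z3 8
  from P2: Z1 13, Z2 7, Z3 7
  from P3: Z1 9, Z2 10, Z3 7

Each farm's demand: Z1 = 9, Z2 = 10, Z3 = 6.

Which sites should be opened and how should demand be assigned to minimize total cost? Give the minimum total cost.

Minimum total cost: 280

Open {P1, P2}: Z1→P1 3·9=27, Z2→P2 7·10=70, Z3→P2 7·6=42.
Loads: P1 carries 9/16, P2 carries 16/22. Service 139; fixed 141; total 280.
Next best feasible plan costs 286.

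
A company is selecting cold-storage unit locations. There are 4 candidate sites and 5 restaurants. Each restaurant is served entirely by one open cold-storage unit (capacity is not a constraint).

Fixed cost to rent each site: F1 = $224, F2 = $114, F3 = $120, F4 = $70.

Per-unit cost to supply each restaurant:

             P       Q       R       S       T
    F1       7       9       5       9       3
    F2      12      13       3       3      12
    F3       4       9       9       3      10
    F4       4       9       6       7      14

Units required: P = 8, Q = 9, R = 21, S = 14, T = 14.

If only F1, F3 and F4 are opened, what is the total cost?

Each restaurant is assigned to its cheapest site among the open ones.
{F1, F3, F4}: P→F3 4·8=32, Q→F1 9·9=81, R→F1 5·21=105, S→F3 3·14=42, T→F1 3·14=42. Service 302; fixed 414; total 716.

Total cost: 716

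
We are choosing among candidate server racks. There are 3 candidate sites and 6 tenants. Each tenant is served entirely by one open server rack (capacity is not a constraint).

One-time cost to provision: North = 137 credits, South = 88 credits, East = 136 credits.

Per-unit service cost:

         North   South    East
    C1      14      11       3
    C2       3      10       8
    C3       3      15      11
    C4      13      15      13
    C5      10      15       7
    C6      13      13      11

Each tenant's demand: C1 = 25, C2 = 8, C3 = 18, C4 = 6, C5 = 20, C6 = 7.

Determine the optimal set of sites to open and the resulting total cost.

Open North and East; minimum total cost 721.

For any fixed open set, each tenant goes to its cheapest open site; total = fixed + service.
{North, East}: C1→East 3·25=75, C2→North 3·8=24, C3→North 3·18=54, C4→North 13·6=78, C5→East 7·20=140, C6→East 11·7=77. Service 448; fixed 273; total 721.
{East}: C1→East 3·25=75, C2→East 8·8=64, C3→East 11·18=198, C4→East 13·6=78, C5→East 7·20=140, C6→East 11·7=77. Service 632; fixed 136; total 768.
{North, South, East}: service 448 + fixed 361 = 809
{South}: service 1106 + fixed 88 = 1194
No other subset beats 721.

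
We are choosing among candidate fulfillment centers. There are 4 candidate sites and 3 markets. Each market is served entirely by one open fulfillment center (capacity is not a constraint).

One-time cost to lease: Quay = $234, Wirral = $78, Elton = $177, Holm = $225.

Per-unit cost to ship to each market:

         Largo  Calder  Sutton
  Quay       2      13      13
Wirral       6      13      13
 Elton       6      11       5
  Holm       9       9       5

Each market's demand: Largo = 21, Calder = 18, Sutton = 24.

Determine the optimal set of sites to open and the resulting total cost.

For any fixed open set, each market goes to its cheapest open site; total = fixed + service.
{Elton}: Largo→Elton 6·21=126, Calder→Elton 11·18=198, Sutton→Elton 5·24=120. Service 444; fixed 177; total 621.
{Holm}: service 471 + fixed 225 = 696
{Wirral, Elton}: service 444 + fixed 255 = 699
{Quay, Wirral, Elton, Holm}: service 324 + fixed 714 = 1038
No other subset beats 621.

Open Elton only; minimum total cost 621.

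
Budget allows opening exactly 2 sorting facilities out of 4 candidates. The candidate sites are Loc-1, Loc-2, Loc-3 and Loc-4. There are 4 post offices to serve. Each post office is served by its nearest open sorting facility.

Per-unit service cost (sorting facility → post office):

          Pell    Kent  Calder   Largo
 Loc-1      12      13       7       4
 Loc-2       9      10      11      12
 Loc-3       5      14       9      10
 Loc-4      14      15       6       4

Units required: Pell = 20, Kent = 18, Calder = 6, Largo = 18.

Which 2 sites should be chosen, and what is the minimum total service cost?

With exactly 2 open, each post office uses its cheapest among the chosen.
{Loc-1, Loc-3}: Pell→Loc-3 5·20=100, Kent→Loc-1 13·18=234, Calder→Loc-1 7·6=42, Largo→Loc-1 4·18=72. Service cost 448.
{Loc-3, Loc-4}: service cost 460
{Loc-2, Loc-4}: service cost 468
Among all 6 size-2 choices, {Loc-1, Loc-3} is lowest.

Choose Loc-1 and Loc-3; total service cost 448.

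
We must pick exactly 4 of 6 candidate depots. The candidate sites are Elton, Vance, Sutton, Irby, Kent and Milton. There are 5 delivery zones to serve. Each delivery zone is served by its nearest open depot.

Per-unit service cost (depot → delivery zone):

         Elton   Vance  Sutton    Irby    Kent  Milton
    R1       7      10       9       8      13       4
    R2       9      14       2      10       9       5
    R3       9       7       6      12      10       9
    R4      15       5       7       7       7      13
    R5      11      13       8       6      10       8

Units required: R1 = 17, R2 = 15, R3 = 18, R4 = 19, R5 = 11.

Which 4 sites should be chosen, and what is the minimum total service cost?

Choose Vance, Sutton, Irby and Milton; total service cost 367.

With exactly 4 open, each delivery zone uses its cheapest among the chosen.
{Vance, Sutton, Irby, Milton}: R1→Milton 4·17=68, R2→Sutton 2·15=30, R3→Sutton 6·18=108, R4→Vance 5·19=95, R5→Irby 6·11=66. Service cost 367.
{Elton, Vance, Sutton, Milton}: service cost 389
{Vance, Sutton, Kent, Milton}: service cost 389
Among all 15 size-4 choices, {Vance, Sutton, Irby, Milton} is lowest.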